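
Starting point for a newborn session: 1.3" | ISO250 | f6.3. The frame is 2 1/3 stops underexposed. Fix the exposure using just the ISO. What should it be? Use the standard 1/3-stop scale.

Underexposed by 2 1/3 stops → need 2 1/3 stops brighter.
ISO: 250 → 320 → 400 → 500 → 640 → 800 → 1000 → 1250.

ISO 1250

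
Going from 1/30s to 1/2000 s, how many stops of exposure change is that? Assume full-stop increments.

6 stops

1/30 → 1/60 → 1/125 → 1/250 → 1/500 → 1/1000 → 1/2000 — count the steps: 6 stops.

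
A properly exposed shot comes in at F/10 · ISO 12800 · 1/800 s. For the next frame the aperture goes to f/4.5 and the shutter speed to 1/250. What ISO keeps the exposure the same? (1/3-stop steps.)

Aperture: f/10 → f/9 → f/8 → f/7.1 → f/6.3 → f/5.6 → f/5 → f/4.5 — 2 1/3 stops opened up (brighter).
Shutter speed: 1/800 → 1/640 → 1/500 → 1/400 → 1/320 → 1/250 — 1 2/3 stops longer (brighter).
Net change so far: 4 stops brighter. Offset with the ISO: 12800 → 10000 → 8000 → 6400 → 5000 → 4000 → 3200 → 2500 → 2000 → 1600 → 1250 → 1000 → 800.

ISO 800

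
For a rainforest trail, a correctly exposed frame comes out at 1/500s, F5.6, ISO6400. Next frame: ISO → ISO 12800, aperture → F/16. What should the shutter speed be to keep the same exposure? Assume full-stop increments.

ISO: 6400 → 12800 — 1 stop raised (brighter).
Aperture: f/5.6 → f/8 → f/11 → f/16 — 3 stops narrower (darker).
Net change so far: 2 stops darker. Offset with the shutter speed: 1/500 → 1/250 → 1/125.

1/125s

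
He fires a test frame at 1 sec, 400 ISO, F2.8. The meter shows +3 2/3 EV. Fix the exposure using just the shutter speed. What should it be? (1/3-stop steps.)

1/13s

Overexposed by 3 2/3 stops → need 3 2/3 stops darker.
Shutter speed: 1 → 0.8 → 0.6 → 0.5 → 0.4 → 0.3 → 1/4 → 1/5 → 1/6 → 1/8 → 1/10 → 1/13.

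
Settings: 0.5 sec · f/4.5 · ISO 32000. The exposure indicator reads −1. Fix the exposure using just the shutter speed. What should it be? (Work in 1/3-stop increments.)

1 s

Underexposed by 1 stop → need 1 stop brighter.
Shutter speed: 0.5 → 0.6 → 0.8 → 1.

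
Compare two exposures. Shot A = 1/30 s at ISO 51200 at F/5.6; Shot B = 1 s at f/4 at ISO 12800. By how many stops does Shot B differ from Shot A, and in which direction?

4 stops brighter

Aperture: f/5.6 → f/4 — 1 stop opened up (brighter).
Shutter speed: 1/30 → 1/15 → 1/8 → 1/4 → 1/2 → 1 — 5 stops longer (brighter).
ISO: 51200 → 25600 → 12800 — 2 stops dropped (darker).
Net: +1 +5 −2 = +4 stops.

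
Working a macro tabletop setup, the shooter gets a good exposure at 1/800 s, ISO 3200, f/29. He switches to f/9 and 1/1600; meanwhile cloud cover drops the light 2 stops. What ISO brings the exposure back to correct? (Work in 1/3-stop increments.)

Scene light: 2 stops darker.
Aperture: f/29 → f/25 → f/22 → f/20 → f/18 → f/16 → f/14 → f/13 → f/11 → f/10 → f/9 — 3 1/3 stops opened up (brighter).
Shutter speed: 1/800 → 1/1000 → 1/1250 → 1/1600 — 1 stop shorter (darker).
Net so far: 1/3 stop brighter. ISO: 3200 → 2500.

ISO 2500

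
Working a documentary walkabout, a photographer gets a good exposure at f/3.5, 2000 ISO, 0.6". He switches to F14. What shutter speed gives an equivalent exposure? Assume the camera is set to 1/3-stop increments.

10 s

Aperture: f/3.5 → f/4 → f/4.5 → f/5 → f/5.6 → f/6.3 → f/7.1 → f/8 → f/9 → f/10 → f/11 → f/13 → f/14 — 4 stops smaller aperture (darker).
Need 4 stops brighter from the shutter speed: 0.6 → 0.8 → 1 → 1.3 → 1.6 → 2 → 2.5 → 3.2 → 4 → 5 → 6 → 8 → 10.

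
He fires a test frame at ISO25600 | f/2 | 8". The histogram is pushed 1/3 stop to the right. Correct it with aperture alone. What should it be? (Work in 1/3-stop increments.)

Overexposed by 1/3 stop → need 1/3 stop darker.
Aperture: f/2 → f/2.2.

f/2.2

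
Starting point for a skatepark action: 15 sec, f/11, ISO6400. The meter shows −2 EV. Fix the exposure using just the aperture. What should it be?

Underexposed by 2 stops → need 2 stops brighter.
Aperture: f/11 → f/8 → f/5.6.

f/5.6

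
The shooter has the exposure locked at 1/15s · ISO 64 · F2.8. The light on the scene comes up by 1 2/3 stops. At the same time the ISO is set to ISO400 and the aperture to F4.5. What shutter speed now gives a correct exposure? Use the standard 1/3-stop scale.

1/125s

Scene light: 1 2/3 stops brighter.
ISO: 64 → 80 → 100 → 125 → 160 → 200 → 250 → 320 → 400 — 2 2/3 stops higher (brighter).
Aperture: f/2.8 → f/3.2 → f/3.5 → f/4 → f/4.5 — 1 1/3 stops narrower (darker).
Net so far: 3 stops brighter. Shutter speed: 1/15 → 1/20 → 1/25 → 1/30 → 1/40 → 1/50 → 1/60 → 1/80 → 1/100 → 1/125.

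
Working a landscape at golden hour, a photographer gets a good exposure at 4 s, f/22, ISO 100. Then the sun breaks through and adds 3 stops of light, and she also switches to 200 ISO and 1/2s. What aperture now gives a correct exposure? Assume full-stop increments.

f/32

Scene light: 3 stops brighter.
ISO: 100 → 200 — 1 stop higher (brighter).
Shutter speed: 4 → 2 → 1 → 1/2 — 3 stops faster (darker).
Net so far: 1 stop brighter. Aperture: f/22 → f/32.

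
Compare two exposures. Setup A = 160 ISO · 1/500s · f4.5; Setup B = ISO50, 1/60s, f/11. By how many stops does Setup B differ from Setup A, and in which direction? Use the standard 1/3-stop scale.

Aperture: f/4.5 → f/5 → f/5.6 → f/6.3 → f/7.1 → f/8 → f/9 → f/10 → f/11 — 2 2/3 stops smaller aperture (darker).
Shutter speed: 1/500 → 1/400 → 1/320 → 1/250 → 1/200 → 1/160 → 1/125 → 1/100 → 1/80 → 1/60 — 3 stops slower (brighter).
ISO: 160 → 125 → 100 → 80 → 64 → 50 — 1 2/3 stops dropped (darker).
Net: −2 2/3 +3 −1 2/3 = −1 1/3 stops.

1 1/3 stops darker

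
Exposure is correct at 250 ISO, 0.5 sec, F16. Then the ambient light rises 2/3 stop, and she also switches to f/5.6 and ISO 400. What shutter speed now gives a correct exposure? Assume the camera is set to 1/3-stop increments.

1/40s

Scene light: 2/3 stop brighter.
Aperture: f/16 → f/14 → f/13 → f/11 → f/10 → f/9 → f/8 → f/7.1 → f/6.3 → f/5.6 — 3 stops larger aperture (brighter).
ISO: 250 → 320 → 400 — 2/3 stop higher (brighter).
Net so far: 4 1/3 stops brighter. Shutter speed: 0.5 → 0.4 → 0.3 → 1/4 → 1/5 → 1/6 → 1/8 → 1/10 → 1/13 → 1/15 → 1/20 → 1/25 → 1/30 → 1/40.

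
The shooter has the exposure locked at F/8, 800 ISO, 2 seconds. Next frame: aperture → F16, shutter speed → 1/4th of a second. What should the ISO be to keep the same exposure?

Aperture: f/8 → f/11 → f/16 — 2 stops stopped down (darker).
Shutter speed: 2 → 1 → 1/2 → 1/4 — 3 stops shorter (darker).
Net change so far: 5 stops darker. Offset with the ISO: 800 → 1600 → 3200 → 6400 → 12800 → 25600.

ISO 25600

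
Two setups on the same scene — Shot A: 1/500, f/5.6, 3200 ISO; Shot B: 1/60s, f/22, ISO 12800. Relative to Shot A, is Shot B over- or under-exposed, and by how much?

1 stop brighter

Aperture: f/5.6 → f/8 → f/11 → f/16 → f/22 — 4 stops smaller aperture (darker).
Shutter speed: 1/500 → 1/250 → 1/125 → 1/60 — 3 stops longer (brighter).
ISO: 3200 → 6400 → 12800 — 2 stops higher (brighter).
Net: −4 +3 +2 = +1 stop.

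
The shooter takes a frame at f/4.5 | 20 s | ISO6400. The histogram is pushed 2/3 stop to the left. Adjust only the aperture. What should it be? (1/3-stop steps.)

Underexposed by 2/3 stop → need 2/3 stop brighter.
Aperture: f/4.5 → f/4 → f/3.5.

f/3.5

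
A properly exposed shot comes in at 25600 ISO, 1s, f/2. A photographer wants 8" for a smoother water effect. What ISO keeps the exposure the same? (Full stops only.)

ISO 3200

Shutter speed: 1 → 2 → 4 → 8 — 3 stops slower (brighter).
Need 3 stops darker from the ISO: 25600 → 12800 → 6400 → 3200.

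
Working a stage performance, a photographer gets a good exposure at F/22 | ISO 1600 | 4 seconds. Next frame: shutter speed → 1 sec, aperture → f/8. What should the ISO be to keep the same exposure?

Shutter speed: 4 → 2 → 1 — 2 stops faster (darker).
Aperture: f/22 → f/16 → f/11 → f/8 — 3 stops opened up (brighter).
Net change so far: 1 stop brighter. Offset with the ISO: 1600 → 800.

ISO 800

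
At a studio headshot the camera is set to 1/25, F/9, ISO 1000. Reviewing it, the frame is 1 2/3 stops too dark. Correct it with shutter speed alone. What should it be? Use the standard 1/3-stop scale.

1/8s

Underexposed by 1 2/3 stops → need 1 2/3 stops brighter.
Shutter speed: 1/25 → 1/20 → 1/15 → 1/13 → 1/10 → 1/8.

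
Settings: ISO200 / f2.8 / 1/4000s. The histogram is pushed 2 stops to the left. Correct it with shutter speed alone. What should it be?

1/1000s

Underexposed by 2 stops → need 2 stops brighter.
Shutter speed: 1/4000 → 1/2000 → 1/1000.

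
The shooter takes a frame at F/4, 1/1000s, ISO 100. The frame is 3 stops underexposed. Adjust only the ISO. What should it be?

Underexposed by 3 stops → need 3 stops brighter.
ISO: 100 → 200 → 400 → 800.

ISO 800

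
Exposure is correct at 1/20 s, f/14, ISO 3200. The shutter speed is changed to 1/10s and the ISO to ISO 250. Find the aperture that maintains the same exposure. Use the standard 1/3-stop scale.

Shutter speed: 1/20 → 1/15 → 1/13 → 1/10 — 1 stop slower (brighter).
ISO: 3200 → 2500 → 2000 → 1600 → 1250 → 1000 → 800 → 640 → 500 → 400 → 320 → 250 — 3 2/3 stops lower (darker).
Net change so far: 2 2/3 stops darker. Offset with the aperture: f/14 → f/13 → f/11 → f/10 → f/9 → f/8 → f/7.1 → f/6.3 → f/5.6.

f/5.6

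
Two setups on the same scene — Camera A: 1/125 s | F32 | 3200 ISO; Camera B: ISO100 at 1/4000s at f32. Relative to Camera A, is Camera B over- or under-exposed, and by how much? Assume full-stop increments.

10 stops darker

Aperture: unchanged.
Shutter speed: 1/125 → 1/250 → 1/500 → 1/1000 → 1/2000 → 1/4000 — 5 stops faster (darker).
ISO: 3200 → 1600 → 800 → 400 → 200 → 100 — 5 stops dropped (darker).
Net: −5 −5 = −10 stops.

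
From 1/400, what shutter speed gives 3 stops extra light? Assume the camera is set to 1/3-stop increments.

1/50s

Shutter speed: 1/400 → 1/320 → 1/250 → 1/200 → 1/160 → 1/125 → 1/100 → 1/80 → 1/60 → 1/50 — 3 stops longer (brighter).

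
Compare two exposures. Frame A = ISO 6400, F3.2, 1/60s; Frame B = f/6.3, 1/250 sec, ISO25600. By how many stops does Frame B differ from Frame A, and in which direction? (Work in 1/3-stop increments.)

2 stops darker

Aperture: f/3.2 → f/3.5 → f/4 → f/4.5 → f/5 → f/5.6 → f/6.3 — 2 stops stopped down (darker).
Shutter speed: 1/60 → 1/80 → 1/100 → 1/125 → 1/160 → 1/200 → 1/250 — 2 stops shorter (darker).
ISO: 6400 → 8000 → 10000 → 12800 → 16000 → 20000 → 25600 — 2 stops higher (brighter).
Net: −2 −2 +2 = −2 stops.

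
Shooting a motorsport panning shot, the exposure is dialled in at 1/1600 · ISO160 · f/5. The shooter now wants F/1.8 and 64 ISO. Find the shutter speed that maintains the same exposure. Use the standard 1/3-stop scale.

Aperture: f/5 → f/4.5 → f/4 → f/3.5 → f/3.2 → f/2.8 → f/2.5 → f/2.2 → f/2 → f/1.8 — 3 stops opened up (brighter).
ISO: 160 → 125 → 100 → 80 → 64 — 1 1/3 stops lower (darker).
Net change so far: 1 2/3 stops brighter. Offset with the shutter speed: 1/1600 → 1/2000 → 1/2500 → 1/3200 → 1/4000 → 1/5000.

1/5000s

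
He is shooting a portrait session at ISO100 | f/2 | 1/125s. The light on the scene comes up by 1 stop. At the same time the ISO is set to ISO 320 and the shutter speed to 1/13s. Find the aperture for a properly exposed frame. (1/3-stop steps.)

Scene light: 1 stop brighter.
ISO: 100 → 125 → 160 → 200 → 250 → 320 — 1 2/3 stops higher (brighter).
Shutter speed: 1/125 → 1/100 → 1/80 → 1/60 → 1/50 → 1/40 → 1/30 → 1/25 → 1/20 → 1/15 → 1/13 — 3 1/3 stops longer (brighter).
Net so far: 6 stops brighter. Aperture: f/2 → f/2.2 → f/2.5 → f/2.8 → f/3.2 → f/3.5 → f/4 → f/4.5 → f/5 → f/5.6 → f/6.3 → f/7.1 → f/8 → f/9 → f/10 → f/11 → f/13 → f/14 → f/16.

f/16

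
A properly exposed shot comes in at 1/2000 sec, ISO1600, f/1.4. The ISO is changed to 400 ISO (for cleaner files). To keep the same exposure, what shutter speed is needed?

ISO: 1600 → 800 → 400 — 2 stops dropped (darker).
Need 2 stops brighter from the shutter speed: 1/2000 → 1/1000 → 1/500.

1/500s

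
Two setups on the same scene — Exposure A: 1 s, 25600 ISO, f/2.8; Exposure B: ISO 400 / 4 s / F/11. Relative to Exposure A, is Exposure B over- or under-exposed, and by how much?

Aperture: f/2.8 → f/4 → f/5.6 → f/8 → f/11 — 4 stops stopped down (darker).
Shutter speed: 1 → 2 → 4 — 2 stops slower (brighter).
ISO: 25600 → 12800 → 6400 → 3200 → 1600 → 800 → 400 — 6 stops dropped (darker).
Net: −4 +2 −6 = −8 stops.

8 stops darker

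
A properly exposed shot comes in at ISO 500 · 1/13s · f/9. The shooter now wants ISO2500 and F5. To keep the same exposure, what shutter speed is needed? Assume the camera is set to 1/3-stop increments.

ISO: 500 → 640 → 800 → 1000 → 1250 → 1600 → 2000 → 2500 — 2 1/3 stops raised (brighter).
Aperture: f/9 → f/8 → f/7.1 → f/6.3 → f/5.6 → f/5 — 1 2/3 stops larger aperture (brighter).
Net change so far: 4 stops brighter. Offset with the shutter speed: 1/13 → 1/15 → 1/20 → 1/25 → 1/30 → 1/40 → 1/50 → 1/60 → 1/80 → 1/100 → 1/125 → 1/160 → 1/200.

1/200s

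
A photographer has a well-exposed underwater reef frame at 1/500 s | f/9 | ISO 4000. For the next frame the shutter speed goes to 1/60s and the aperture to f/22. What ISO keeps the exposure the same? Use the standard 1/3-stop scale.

Shutter speed: 1/500 → 1/400 → 1/320 → 1/250 → 1/200 → 1/160 → 1/125 → 1/100 → 1/80 → 1/60 — 3 stops longer (brighter).
Aperture: f/9 → f/10 → f/11 → f/13 → f/14 → f/16 → f/18 → f/20 → f/22 — 2 2/3 stops smaller aperture (darker).
Net change so far: 1/3 stop brighter. Offset with the ISO: 4000 → 3200.

ISO 3200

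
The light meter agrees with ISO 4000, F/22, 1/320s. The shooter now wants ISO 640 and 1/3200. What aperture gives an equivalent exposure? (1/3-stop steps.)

f/2.8

ISO: 4000 → 3200 → 2500 → 2000 → 1600 → 1250 → 1000 → 800 → 640 — 2 2/3 stops dropped (darker).
Shutter speed: 1/320 → 1/400 → 1/500 → 1/640 → 1/800 → 1/1000 → 1/1250 → 1/1600 → 1/2000 → 1/2500 → 1/3200 — 3 1/3 stops faster (darker).
Net change so far: 6 stops darker. Offset with the aperture: f/22 → f/20 → f/18 → f/16 → f/14 → f/13 → f/11 → f/10 → f/9 → f/8 → f/7.1 → f/6.3 → f/5.6 → f/5 → f/4.5 → f/4 → f/3.5 → f/3.2 → f/2.8.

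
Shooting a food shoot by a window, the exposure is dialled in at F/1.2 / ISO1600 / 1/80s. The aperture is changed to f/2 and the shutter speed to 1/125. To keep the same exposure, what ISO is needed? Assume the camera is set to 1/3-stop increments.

Aperture: f/1.2 → f/1.4 → f/1.6 → f/1.8 → f/2 — 1 1/3 stops narrower (darker).
Shutter speed: 1/80 → 1/100 → 1/125 — 2/3 stop faster (darker).
Net change so far: 2 stops darker. Offset with the ISO: 1600 → 2000 → 2500 → 3200 → 4000 → 5000 → 6400.

ISO 6400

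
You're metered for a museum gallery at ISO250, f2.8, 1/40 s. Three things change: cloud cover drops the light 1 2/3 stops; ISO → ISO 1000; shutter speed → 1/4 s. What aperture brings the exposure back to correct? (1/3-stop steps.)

f/10

Scene light: 1 2/3 stops darker.
ISO: 250 → 320 → 400 → 500 → 640 → 800 → 1000 — 2 stops higher (brighter).
Shutter speed: 1/40 → 1/30 → 1/25 → 1/20 → 1/15 → 1/13 → 1/10 → 1/8 → 1/6 → 1/5 → 1/4 — 3 1/3 stops slower (brighter).
Net so far: 3 2/3 stops brighter. Aperture: f/2.8 → f/3.2 → f/3.5 → f/4 → f/4.5 → f/5 → f/5.6 → f/6.3 → f/7.1 → f/8 → f/9 → f/10.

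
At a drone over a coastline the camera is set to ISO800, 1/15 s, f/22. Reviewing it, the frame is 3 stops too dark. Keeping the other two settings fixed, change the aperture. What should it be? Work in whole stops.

f/8

Underexposed by 3 stops → need 3 stops brighter.
Aperture: f/22 → f/16 → f/11 → f/8.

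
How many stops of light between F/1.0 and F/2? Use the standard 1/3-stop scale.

2 stops

f/1.0 → f/1.1 → f/1.2 → f/1.4 → f/1.6 → f/1.8 → f/2 — count the steps: 6 third-stops = 2 stops.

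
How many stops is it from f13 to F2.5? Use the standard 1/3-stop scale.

4 2/3 stops

f/13 → f/11 → f/10 → f/9 → f/8 → f/7.1 → f/6.3 → f/5.6 → f/5 → f/4.5 → f/4 → f/3.5 → f/3.2 → f/2.8 → f/2.5 — count the steps: 14 third-stops = 4 2/3 stops.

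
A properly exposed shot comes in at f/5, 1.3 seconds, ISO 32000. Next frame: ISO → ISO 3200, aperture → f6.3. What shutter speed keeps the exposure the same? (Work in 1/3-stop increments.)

20 s

ISO: 32000 → 25600 → 20000 → 16000 → 12800 → 10000 → 8000 → 6400 → 5000 → 4000 → 3200 — 3 1/3 stops dropped (darker).
Aperture: f/5 → f/5.6 → f/6.3 — 2/3 stop narrower (darker).
Net change so far: 4 stops darker. Offset with the shutter speed: 1.3 → 1.6 → 2 → 2.5 → 3.2 → 4 → 5 → 6 → 8 → 10 → 13 → 15 → 20.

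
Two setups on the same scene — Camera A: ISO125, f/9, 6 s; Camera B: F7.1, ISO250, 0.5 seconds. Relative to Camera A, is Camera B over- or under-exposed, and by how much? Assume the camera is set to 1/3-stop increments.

Aperture: f/9 → f/8 → f/7.1 — 2/3 stop wider (brighter).
Shutter speed: 6 → 5 → 4 → 3.2 → 2.5 → 2 → 1.6 → 1.3 → 1 → 0.8 → 0.6 → 0.5 — 3 2/3 stops faster (darker).
ISO: 125 → 160 → 200 → 250 — 1 stop raised (brighter).
Net: +2/3 −3 2/3 +1 = −2 stops.

2 stops darker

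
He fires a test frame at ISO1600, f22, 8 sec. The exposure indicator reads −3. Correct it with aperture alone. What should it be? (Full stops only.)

Underexposed by 3 stops → need 3 stops brighter.
Aperture: f/22 → f/16 → f/11 → f/8.

f/8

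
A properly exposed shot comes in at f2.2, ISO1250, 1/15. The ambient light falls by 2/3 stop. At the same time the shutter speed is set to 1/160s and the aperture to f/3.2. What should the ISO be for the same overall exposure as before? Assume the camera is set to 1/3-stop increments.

ISO 40000

Scene light: 2/3 stop darker.
Shutter speed: 1/15 → 1/20 → 1/25 → 1/30 → 1/40 → 1/50 → 1/60 → 1/80 → 1/100 → 1/125 → 1/160 — 3 1/3 stops shorter (darker).
Aperture: f/2.2 → f/2.5 → f/2.8 → f/3.2 — 1 stop stopped down (darker).
Net so far: 5 stops darker. ISO: 1250 → 1600 → 2000 → 2500 → 3200 → 4000 → 5000 → 6400 → 8000 → 10000 → 12800 → 16000 → 20000 → 25600 → 32000 → 40000.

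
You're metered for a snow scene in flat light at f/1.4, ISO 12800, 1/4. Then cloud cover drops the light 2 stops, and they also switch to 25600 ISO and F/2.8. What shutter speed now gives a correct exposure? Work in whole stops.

Scene light: 2 stops darker.
ISO: 12800 → 25600 — 1 stop raised (brighter).
Aperture: f/1.4 → f/2 → f/2.8 — 2 stops smaller aperture (darker).
Net so far: 3 stops darker. Shutter speed: 1/4 → 1/2 → 1 → 2.

2 s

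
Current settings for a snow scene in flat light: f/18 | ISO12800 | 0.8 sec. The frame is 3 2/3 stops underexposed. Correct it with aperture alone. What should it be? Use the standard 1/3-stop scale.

Underexposed by 3 2/3 stops → need 3 2/3 stops brighter.
Aperture: f/18 → f/16 → f/14 → f/13 → f/11 → f/10 → f/9 → f/8 → f/7.1 → f/6.3 → f/5.6 → f/5.

f/5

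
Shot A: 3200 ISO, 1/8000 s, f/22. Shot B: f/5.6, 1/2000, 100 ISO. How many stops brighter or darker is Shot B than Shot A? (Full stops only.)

1 stop brighter

Aperture: f/22 → f/16 → f/11 → f/8 → f/5.6 — 4 stops larger aperture (brighter).
Shutter speed: 1/8000 → 1/4000 → 1/2000 — 2 stops longer (brighter).
ISO: 3200 → 1600 → 800 → 400 → 200 → 100 — 5 stops lower (darker).
Net: +4 +2 −5 = +1 stop.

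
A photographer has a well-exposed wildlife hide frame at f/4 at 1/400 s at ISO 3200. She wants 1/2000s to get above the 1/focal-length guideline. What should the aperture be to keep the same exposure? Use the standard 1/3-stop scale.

Shutter speed: 1/400 → 1/500 → 1/640 → 1/800 → 1/1000 → 1/1250 → 1/1600 → 1/2000 — 2 1/3 stops shorter (darker).
Need 2 1/3 stops brighter from the aperture: f/4 → f/3.5 → f/3.2 → f/2.8 → f/2.5 → f/2.2 → f/2 → f/1.8.

f/1.8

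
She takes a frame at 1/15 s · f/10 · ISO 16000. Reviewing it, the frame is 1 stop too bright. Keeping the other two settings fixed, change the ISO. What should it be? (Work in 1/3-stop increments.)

ISO 8000

Overexposed by 1 stop → need 1 stop darker.
ISO: 16000 → 12800 → 10000 → 8000.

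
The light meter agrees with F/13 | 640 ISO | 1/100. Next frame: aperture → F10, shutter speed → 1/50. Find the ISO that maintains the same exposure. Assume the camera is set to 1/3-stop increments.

ISO 200

Aperture: f/13 → f/11 → f/10 — 2/3 stop wider (brighter).
Shutter speed: 1/100 → 1/80 → 1/60 → 1/50 — 1 stop longer (brighter).
Net change so far: 1 2/3 stops brighter. Offset with the ISO: 640 → 500 → 400 → 320 → 250 → 200.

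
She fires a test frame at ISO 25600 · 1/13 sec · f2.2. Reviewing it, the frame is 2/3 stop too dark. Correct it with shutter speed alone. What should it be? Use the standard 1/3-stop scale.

1/8s

Underexposed by 2/3 stop → need 2/3 stop brighter.
Shutter speed: 1/13 → 1/10 → 1/8.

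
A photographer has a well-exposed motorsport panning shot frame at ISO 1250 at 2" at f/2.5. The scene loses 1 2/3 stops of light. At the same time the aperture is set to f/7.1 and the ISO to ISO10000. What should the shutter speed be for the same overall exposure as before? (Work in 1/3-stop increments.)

6 s

Scene light: 1 2/3 stops darker.
Aperture: f/2.5 → f/2.8 → f/3.2 → f/3.5 → f/4 → f/4.5 → f/5 → f/5.6 → f/6.3 → f/7.1 — 3 stops narrower (darker).
ISO: 1250 → 1600 → 2000 → 2500 → 3200 → 4000 → 5000 → 6400 → 8000 → 10000 — 3 stops higher (brighter).
Net so far: 1 2/3 stops darker. Shutter speed: 2 → 2.5 → 3.2 → 4 → 5 → 6.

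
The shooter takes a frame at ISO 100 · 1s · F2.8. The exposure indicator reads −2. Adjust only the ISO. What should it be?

ISO 400

Underexposed by 2 stops → need 2 stops brighter.
ISO: 100 → 200 → 400.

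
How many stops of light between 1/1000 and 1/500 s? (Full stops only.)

1 stop

1/1000 → 1/500 — count the steps: 1 stop.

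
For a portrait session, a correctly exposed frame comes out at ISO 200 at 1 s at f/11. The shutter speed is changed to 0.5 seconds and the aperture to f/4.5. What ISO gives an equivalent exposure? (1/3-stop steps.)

ISO 64

Shutter speed: 1 → 0.8 → 0.6 → 0.5 — 1 stop shorter (darker).
Aperture: f/11 → f/10 → f/9 → f/8 → f/7.1 → f/6.3 → f/5.6 → f/5 → f/4.5 — 2 2/3 stops opened up (brighter).
Net change so far: 1 2/3 stops brighter. Offset with the ISO: 200 → 160 → 125 → 100 → 80 → 64.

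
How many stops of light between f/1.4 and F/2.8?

f/1.4 → f/2 → f/2.8 — count the steps: 2 stops.

2 stops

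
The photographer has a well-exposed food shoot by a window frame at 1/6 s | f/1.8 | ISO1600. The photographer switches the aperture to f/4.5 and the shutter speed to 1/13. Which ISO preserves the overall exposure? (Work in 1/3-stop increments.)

ISO 20000

Aperture: f/1.8 → f/2 → f/2.2 → f/2.5 → f/2.8 → f/3.2 → f/3.5 → f/4 → f/4.5 — 2 2/3 stops narrower (darker).
Shutter speed: 1/6 → 1/8 → 1/10 → 1/13 — 1 stop shorter (darker).
Net change so far: 3 2/3 stops darker. Offset with the ISO: 1600 → 2000 → 2500 → 3200 → 4000 → 5000 → 6400 → 8000 → 10000 → 12800 → 16000 → 20000.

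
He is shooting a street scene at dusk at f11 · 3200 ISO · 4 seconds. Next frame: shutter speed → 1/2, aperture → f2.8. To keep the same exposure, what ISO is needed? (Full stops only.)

Shutter speed: 4 → 2 → 1 → 1/2 — 3 stops shorter (darker).
Aperture: f/11 → f/8 → f/5.6 → f/4 → f/2.8 — 4 stops opened up (brighter).
Net change so far: 1 stop brighter. Offset with the ISO: 3200 → 1600.

ISO 1600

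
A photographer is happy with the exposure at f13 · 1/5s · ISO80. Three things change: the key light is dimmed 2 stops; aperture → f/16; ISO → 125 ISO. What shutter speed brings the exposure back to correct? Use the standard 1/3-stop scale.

0.8 s

Scene light: 2 stops darker.
Aperture: f/13 → f/14 → f/16 — 2/3 stop stopped down (darker).
ISO: 80 → 100 → 125 — 2/3 stop higher (brighter).
Net so far: 2 stops darker. Shutter speed: 1/5 → 1/4 → 0.3 → 0.4 → 0.5 → 0.6 → 0.8.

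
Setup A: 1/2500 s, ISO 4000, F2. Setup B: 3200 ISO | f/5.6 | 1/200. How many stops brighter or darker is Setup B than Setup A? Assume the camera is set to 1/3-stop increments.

Aperture: f/2 → f/2.2 → f/2.5 → f/2.8 → f/3.2 → f/3.5 → f/4 → f/4.5 → f/5 → f/5.6 — 3 stops stopped down (darker).
Shutter speed: 1/2500 → 1/2000 → 1/1600 → 1/1250 → 1/1000 → 1/800 → 1/640 → 1/500 → 1/400 → 1/320 → 1/250 → 1/200 — 3 2/3 stops slower (brighter).
ISO: 4000 → 3200 — 1/3 stop lower (darker).
Net: −3 +3 2/3 −1/3 = +1/3 stops.

1/3 stop brighter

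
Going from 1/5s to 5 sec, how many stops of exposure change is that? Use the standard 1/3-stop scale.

1/5 → 1/4 → 0.3 → 0.4 → 0.5 → 0.6 → 0.8 → 1 → 1.3 → 1.6 → 2 → 2.5 → 3.2 → 4 → 5 — count the steps: 14 third-stops = 4 2/3 stops.

4 2/3 stops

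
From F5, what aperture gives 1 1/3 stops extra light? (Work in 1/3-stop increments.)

f/3.2

Aperture: f/5 → f/4.5 → f/4 → f/3.5 → f/3.2 — 1 1/3 stops opened up (brighter).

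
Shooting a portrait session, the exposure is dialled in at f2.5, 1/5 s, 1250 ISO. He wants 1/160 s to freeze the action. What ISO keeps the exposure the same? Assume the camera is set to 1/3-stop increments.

ISO 40000

Shutter speed: 1/5 → 1/6 → 1/8 → 1/10 → 1/13 → 1/15 → 1/20 → 1/25 → 1/30 → 1/40 → 1/50 → 1/60 → 1/80 → 1/100 → 1/125 → 1/160 — 5 stops faster (darker).
Need 5 stops brighter from the ISO: 1250 → 1600 → 2000 → 2500 → 3200 → 4000 → 5000 → 6400 → 8000 → 10000 → 12800 → 16000 → 20000 → 25600 → 32000 → 40000.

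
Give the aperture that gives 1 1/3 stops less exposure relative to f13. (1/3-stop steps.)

Aperture: f/13 → f/14 → f/16 → f/18 → f/20 — 1 1/3 stops stopped down (darker).

f/20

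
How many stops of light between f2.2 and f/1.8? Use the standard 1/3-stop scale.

f/2.2 → f/2 → f/1.8 — count the steps: 2 third-stops = 2/3 stop.

2/3 stop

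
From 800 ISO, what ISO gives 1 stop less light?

ISO 400

ISO: 800 → 400 — 1 stop dropped (darker).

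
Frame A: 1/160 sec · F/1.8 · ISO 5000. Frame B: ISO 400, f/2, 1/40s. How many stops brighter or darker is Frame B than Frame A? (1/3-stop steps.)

2 stops darker

Aperture: f/1.8 → f/2 — 1/3 stop narrower (darker).
Shutter speed: 1/160 → 1/125 → 1/100 → 1/80 → 1/60 → 1/50 → 1/40 — 2 stops slower (brighter).
ISO: 5000 → 4000 → 3200 → 2500 → 2000 → 1600 → 1250 → 1000 → 800 → 640 → 500 → 400 — 3 2/3 stops lower (darker).
Net: −1/3 +2 −3 2/3 = −2 stops.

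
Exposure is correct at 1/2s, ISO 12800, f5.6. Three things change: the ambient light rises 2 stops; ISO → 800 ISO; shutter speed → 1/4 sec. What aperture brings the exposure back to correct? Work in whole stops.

Scene light: 2 stops brighter.
ISO: 12800 → 6400 → 3200 → 1600 → 800 — 4 stops lower (darker).
Shutter speed: 1/2 → 1/4 — 1 stop shorter (darker).
Net so far: 3 stops darker. Aperture: f/5.6 → f/4 → f/2.8 → f/2.

f/2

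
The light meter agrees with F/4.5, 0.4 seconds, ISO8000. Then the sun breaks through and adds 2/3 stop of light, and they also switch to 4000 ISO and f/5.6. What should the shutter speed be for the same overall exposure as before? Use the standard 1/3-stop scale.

Scene light: 2/3 stop brighter.
ISO: 8000 → 6400 → 5000 → 4000 — 1 stop dropped (darker).
Aperture: f/4.5 → f/5 → f/5.6 — 2/3 stop narrower (darker).
Net so far: 1 stop darker. Shutter speed: 0.4 → 0.5 → 0.6 → 0.8.

0.8 s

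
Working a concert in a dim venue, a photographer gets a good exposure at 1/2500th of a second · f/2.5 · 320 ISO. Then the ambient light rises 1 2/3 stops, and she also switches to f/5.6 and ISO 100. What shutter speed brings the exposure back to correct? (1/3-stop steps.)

Scene light: 1 2/3 stops brighter.
Aperture: f/2.5 → f/2.8 → f/3.2 → f/3.5 → f/4 → f/4.5 → f/5 → f/5.6 — 2 1/3 stops narrower (darker).
ISO: 320 → 250 → 200 → 160 → 125 → 100 — 1 2/3 stops lower (darker).
Net so far: 2 1/3 stops darker. Shutter speed: 1/2500 → 1/2000 → 1/1600 → 1/1250 → 1/1000 → 1/800 → 1/640 → 1/500.

1/500s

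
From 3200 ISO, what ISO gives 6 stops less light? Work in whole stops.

ISO: 3200 → 1600 → 800 → 400 → 200 → 100 → 50 — 6 stops lower (darker).

ISO 50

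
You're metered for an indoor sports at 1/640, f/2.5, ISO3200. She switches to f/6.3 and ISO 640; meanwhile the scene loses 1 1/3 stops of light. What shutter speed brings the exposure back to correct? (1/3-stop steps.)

1/8s

Scene light: 1 1/3 stops darker.
Aperture: f/2.5 → f/2.8 → f/3.2 → f/3.5 → f/4 → f/4.5 → f/5 → f/5.6 → f/6.3 — 2 2/3 stops smaller aperture (darker).
ISO: 3200 → 2500 → 2000 → 1600 → 1250 → 1000 → 800 → 640 — 2 1/3 stops lower (darker).
Net so far: 6 1/3 stops darker. Shutter speed: 1/640 → 1/500 → 1/400 → 1/320 → 1/250 → 1/200 → 1/160 → 1/125 → 1/100 → 1/80 → 1/60 → 1/50 → 1/40 → 1/30 → 1/25 → 1/20 → 1/15 → 1/13 → 1/10 → 1/8.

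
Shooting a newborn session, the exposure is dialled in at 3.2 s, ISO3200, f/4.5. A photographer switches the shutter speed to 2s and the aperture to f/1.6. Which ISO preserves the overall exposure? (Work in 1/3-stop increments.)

ISO 640

Shutter speed: 3.2 → 2.5 → 2 — 2/3 stop faster (darker).
Aperture: f/4.5 → f/4 → f/3.5 → f/3.2 → f/2.8 → f/2.5 → f/2.2 → f/2 → f/1.8 → f/1.6 — 3 stops opened up (brighter).
Net change so far: 2 1/3 stops brighter. Offset with the ISO: 3200 → 2500 → 2000 → 1600 → 1250 → 1000 → 800 → 640.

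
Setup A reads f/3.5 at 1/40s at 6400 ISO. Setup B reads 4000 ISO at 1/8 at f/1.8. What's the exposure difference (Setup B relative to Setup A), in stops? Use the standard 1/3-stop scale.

Aperture: f/3.5 → f/3.2 → f/2.8 → f/2.5 → f/2.2 → f/2 → f/1.8 — 2 stops wider (brighter).
Shutter speed: 1/40 → 1/30 → 1/25 → 1/20 → 1/15 → 1/13 → 1/10 → 1/8 — 2 1/3 stops longer (brighter).
ISO: 6400 → 5000 → 4000 — 2/3 stop dropped (darker).
Net: +2 +2 1/3 −2/3 = +3 2/3 stops.

3 2/3 stops brighter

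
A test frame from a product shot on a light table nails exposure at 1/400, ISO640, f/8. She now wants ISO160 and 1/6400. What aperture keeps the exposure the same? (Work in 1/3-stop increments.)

ISO: 640 → 500 → 400 → 320 → 250 → 200 → 160 — 2 stops dropped (darker).
Shutter speed: 1/400 → 1/500 → 1/640 → 1/800 → 1/1000 → 1/1250 → 1/1600 → 1/2000 → 1/2500 → 1/3200 → 1/4000 → 1/5000 → 1/6400 — 4 stops shorter (darker).
Net change so far: 6 stops darker. Offset with the aperture: f/8 → f/7.1 → f/6.3 → f/5.6 → f/5 → f/4.5 → f/4 → f/3.5 → f/3.2 → f/2.8 → f/2.5 → f/2.2 → f/2 → f/1.8 → f/1.6 → f/1.4 → f/1.2 → f/1.1 → f/1.0.

f/1.0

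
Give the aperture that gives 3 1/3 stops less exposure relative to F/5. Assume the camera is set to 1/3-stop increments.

Aperture: f/5 → f/5.6 → f/6.3 → f/7.1 → f/8 → f/9 → f/10 → f/11 → f/13 → f/14 → f/16 — 3 1/3 stops narrower (darker).

f/16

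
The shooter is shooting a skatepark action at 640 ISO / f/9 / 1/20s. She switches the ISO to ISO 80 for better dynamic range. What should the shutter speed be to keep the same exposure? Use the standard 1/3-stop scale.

0.4 s

ISO: 640 → 500 → 400 → 320 → 250 → 200 → 160 → 125 → 100 → 80 — 3 stops dropped (darker).
Need 3 stops brighter from the shutter speed: 1/20 → 1/15 → 1/13 → 1/10 → 1/8 → 1/6 → 1/5 → 1/4 → 0.3 → 0.4.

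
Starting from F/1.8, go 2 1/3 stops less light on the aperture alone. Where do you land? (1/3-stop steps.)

f/4

Aperture: f/1.8 → f/2 → f/2.2 → f/2.5 → f/2.8 → f/3.2 → f/3.5 → f/4 — 2 1/3 stops smaller aperture (darker).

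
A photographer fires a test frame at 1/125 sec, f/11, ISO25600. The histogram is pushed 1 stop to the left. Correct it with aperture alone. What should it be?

f/8

Underexposed by 1 stop → need 1 stop brighter.
Aperture: f/11 → f/8.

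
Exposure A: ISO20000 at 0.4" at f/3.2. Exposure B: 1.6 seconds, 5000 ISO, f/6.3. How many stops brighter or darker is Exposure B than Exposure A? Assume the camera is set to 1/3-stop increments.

Aperture: f/3.2 → f/3.5 → f/4 → f/4.5 → f/5 → f/5.6 → f/6.3 — 2 stops smaller aperture (darker).
Shutter speed: 0.4 → 0.5 → 0.6 → 0.8 → 1 → 1.3 → 1.6 — 2 stops slower (brighter).
ISO: 20000 → 16000 → 12800 → 10000 → 8000 → 6400 → 5000 — 2 stops dropped (darker).
Net: −2 +2 −2 = −2 stops.

2 stops darker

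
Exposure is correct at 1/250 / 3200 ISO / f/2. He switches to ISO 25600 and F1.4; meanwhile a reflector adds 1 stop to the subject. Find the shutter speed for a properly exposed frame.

Scene light: 1 stop brighter.
ISO: 3200 → 6400 → 12800 → 25600 — 3 stops higher (brighter).
Aperture: f/2 → f/1.4 — 1 stop wider (brighter).
Net so far: 5 stops brighter. Shutter speed: 1/250 → 1/500 → 1/1000 → 1/2000 → 1/4000 → 1/8000.

1/8000s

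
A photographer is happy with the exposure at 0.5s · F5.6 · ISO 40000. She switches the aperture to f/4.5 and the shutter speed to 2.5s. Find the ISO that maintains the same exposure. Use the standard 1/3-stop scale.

ISO 5000

Aperture: f/5.6 → f/5 → f/4.5 — 2/3 stop opened up (brighter).
Shutter speed: 0.5 → 0.6 → 0.8 → 1 → 1.3 → 1.6 → 2 → 2.5 — 2 1/3 stops longer (brighter).
Net change so far: 3 stops brighter. Offset with the ISO: 40000 → 32000 → 25600 → 20000 → 16000 → 12800 → 10000 → 8000 → 6400 → 5000.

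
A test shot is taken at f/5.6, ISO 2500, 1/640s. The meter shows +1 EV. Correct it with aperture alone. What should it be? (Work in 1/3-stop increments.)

Overexposed by 1 stop → need 1 stop darker.
Aperture: f/5.6 → f/6.3 → f/7.1 → f/8.

f/8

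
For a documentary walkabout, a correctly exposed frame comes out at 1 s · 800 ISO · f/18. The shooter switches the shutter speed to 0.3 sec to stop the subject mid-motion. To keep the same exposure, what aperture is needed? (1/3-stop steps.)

Shutter speed: 1 → 0.8 → 0.6 → 0.5 → 0.4 → 0.3 — 1 2/3 stops faster (darker).
Need 1 2/3 stops brighter from the aperture: f/18 → f/16 → f/14 → f/13 → f/11 → f/10.

f/10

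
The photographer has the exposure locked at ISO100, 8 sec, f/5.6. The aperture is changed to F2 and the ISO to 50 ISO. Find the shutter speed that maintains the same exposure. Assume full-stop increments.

2 s

Aperture: f/5.6 → f/4 → f/2.8 → f/2 — 3 stops larger aperture (brighter).
ISO: 100 → 50 — 1 stop lower (darker).
Net change so far: 2 stops brighter. Offset with the shutter speed: 8 → 4 → 2.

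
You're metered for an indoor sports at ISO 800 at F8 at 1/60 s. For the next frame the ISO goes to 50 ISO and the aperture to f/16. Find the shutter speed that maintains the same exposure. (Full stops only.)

1 s

ISO: 800 → 400 → 200 → 100 → 50 — 4 stops lower (darker).
Aperture: f/8 → f/11 → f/16 — 2 stops smaller aperture (darker).
Net change so far: 6 stops darker. Offset with the shutter speed: 1/60 → 1/30 → 1/15 → 1/8 → 1/4 → 1/2 → 1.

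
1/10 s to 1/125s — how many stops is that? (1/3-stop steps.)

1/10 → 1/13 → 1/15 → 1/20 → 1/25 → 1/30 → 1/40 → 1/50 → 1/60 → 1/80 → 1/100 → 1/125 — count the steps: 11 third-stops = 3 2/3 stops.

3 2/3 stops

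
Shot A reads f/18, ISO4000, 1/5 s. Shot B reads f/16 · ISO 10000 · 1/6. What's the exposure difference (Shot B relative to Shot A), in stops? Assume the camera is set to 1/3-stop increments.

Aperture: f/18 → f/16 — 1/3 stop opened up (brighter).
Shutter speed: 1/5 → 1/6 — 1/3 stop shorter (darker).
ISO: 4000 → 5000 → 6400 → 8000 → 10000 — 1 1/3 stops higher (brighter).
Net: +1/3 −1/3 +1 1/3 = +1 1/3 stops.

1 1/3 stops brighter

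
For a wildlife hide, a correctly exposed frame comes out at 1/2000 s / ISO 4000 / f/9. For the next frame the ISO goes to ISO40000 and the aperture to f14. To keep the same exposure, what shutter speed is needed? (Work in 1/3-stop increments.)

ISO: 4000 → 5000 → 6400 → 8000 → 10000 → 12800 → 16000 → 20000 → 25600 → 32000 → 40000 — 3 1/3 stops raised (brighter).
Aperture: f/9 → f/10 → f/11 → f/13 → f/14 — 1 1/3 stops smaller aperture (darker).
Net change so far: 2 stops brighter. Offset with the shutter speed: 1/2000 → 1/2500 → 1/3200 → 1/4000 → 1/5000 → 1/6400 → 1/8000.

1/8000s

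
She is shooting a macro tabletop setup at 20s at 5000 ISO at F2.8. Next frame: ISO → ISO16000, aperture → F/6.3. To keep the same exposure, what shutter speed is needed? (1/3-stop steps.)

ISO: 5000 → 6400 → 8000 → 10000 → 12800 → 16000 — 1 2/3 stops raised (brighter).
Aperture: f/2.8 → f/3.2 → f/3.5 → f/4 → f/4.5 → f/5 → f/5.6 → f/6.3 — 2 1/3 stops stopped down (darker).
Net change so far: 2/3 stop darker. Offset with the shutter speed: 20 → 25 → 30.

30 s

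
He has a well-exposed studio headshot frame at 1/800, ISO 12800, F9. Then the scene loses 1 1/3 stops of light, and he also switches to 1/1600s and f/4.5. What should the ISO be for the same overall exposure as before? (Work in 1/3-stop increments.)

Scene light: 1 1/3 stops darker.
Shutter speed: 1/800 → 1/1000 → 1/1250 → 1/1600 — 1 stop faster (darker).
Aperture: f/9 → f/8 → f/7.1 → f/6.3 → f/5.6 → f/5 → f/4.5 — 2 stops larger aperture (brighter).
Net so far: 1/3 stop darker. ISO: 12800 → 16000.

ISO 16000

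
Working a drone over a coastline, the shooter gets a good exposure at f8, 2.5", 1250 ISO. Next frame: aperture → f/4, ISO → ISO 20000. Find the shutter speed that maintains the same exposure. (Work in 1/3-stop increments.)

Aperture: f/8 → f/7.1 → f/6.3 → f/5.6 → f/5 → f/4.5 → f/4 — 2 stops wider (brighter).
ISO: 1250 → 1600 → 2000 → 2500 → 3200 → 4000 → 5000 → 6400 → 8000 → 10000 → 12800 → 16000 → 20000 — 4 stops higher (brighter).
Net change so far: 6 stops brighter. Offset with the shutter speed: 2.5 → 2 → 1.6 → 1.3 → 1 → 0.8 → 0.6 → 0.5 → 0.4 → 0.3 → 1/4 → 1/5 → 1/6 → 1/8 → 1/10 → 1/13 → 1/15 → 1/20 → 1/25.

1/25s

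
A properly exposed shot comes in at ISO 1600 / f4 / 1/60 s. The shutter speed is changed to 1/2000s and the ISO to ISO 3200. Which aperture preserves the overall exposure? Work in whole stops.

f/1.0

Shutter speed: 1/60 → 1/125 → 1/250 → 1/500 → 1/1000 → 1/2000 — 5 stops shorter (darker).
ISO: 1600 → 3200 — 1 stop raised (brighter).
Net change so far: 4 stops darker. Offset with the aperture: f/4 → f/2.8 → f/2 → f/1.4 → f/1.0.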